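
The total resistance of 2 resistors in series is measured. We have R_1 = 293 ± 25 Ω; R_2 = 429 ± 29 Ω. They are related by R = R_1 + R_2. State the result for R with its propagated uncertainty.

Sums and differences: (δR)² = Σ (cᵢ δxᵢ)².
  (δR_1)² = 625;  (δR_2)² = 841
δR = √(1470) = 38.3 Ω
R = 722 Ω.

722 ± 38.3 Ω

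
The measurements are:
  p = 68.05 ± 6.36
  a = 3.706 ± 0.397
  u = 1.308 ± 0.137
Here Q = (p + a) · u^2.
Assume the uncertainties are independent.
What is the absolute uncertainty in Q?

Let w = p + a = 71.76. δw = √(δp² + δa²) = √(40.4 + 0.158) = 6.37, so δw/w = 0.0888.
Q is then a monomial in w, u:
δQ/Q = √((δw/w)² + (2·δu/u)²) = √(0.00789 + 0.0439) = 0.228
Q = 122.8, so δQ = 0.228 × 122.8 = 27.9.

27.9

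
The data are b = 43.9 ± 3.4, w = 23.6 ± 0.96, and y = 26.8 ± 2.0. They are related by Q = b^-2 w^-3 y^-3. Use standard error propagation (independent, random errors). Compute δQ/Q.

Q is a product of powers, so relative uncertainties combine in quadrature:
  (-2·δb/b)² = (-2×0.0774)² = 0.0240;  (-3·δw/w)² = (-3×0.0407)² = 0.0149;  (-3·δy/y)² = (-3×0.0746)² = 0.0501
δQ/Q = √(0.0890) = 0.298

0.298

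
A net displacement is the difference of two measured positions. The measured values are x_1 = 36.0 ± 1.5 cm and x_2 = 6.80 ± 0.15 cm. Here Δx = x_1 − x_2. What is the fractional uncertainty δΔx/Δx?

Absolute uncertainties add in quadrature for a linear combination:
  (δx_1)² = 2.25;  (δx_2)² = 0.0225
δΔx = √(2.27) = 1.51 cm
Δx = 29.2 cm, so δΔx/Δx = 1.51/29.2 = 0.0516.

0.0516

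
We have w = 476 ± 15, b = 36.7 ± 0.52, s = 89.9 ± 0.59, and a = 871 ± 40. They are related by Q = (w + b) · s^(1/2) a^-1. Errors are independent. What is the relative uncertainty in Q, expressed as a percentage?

Let u = w + b = 513. δu = √(δw² + δb²) = √(225 + 0.270) = 15.0, so δu/u = 0.0293.
Q is then a monomial in u, s, a:
δQ/Q = √((δu/u)² + (½·δs/s)² + (-1·δa/a)²) = √(0.000857 + 1.08e-05 + 0.00211) = 0.0546

5.46%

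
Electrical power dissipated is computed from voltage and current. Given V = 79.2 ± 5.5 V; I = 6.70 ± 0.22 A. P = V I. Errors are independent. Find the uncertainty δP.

40.8 W

P is a product of powers, so relative uncertainties combine in quadrature:
  (1·δV/V)² = (1×0.0694)² = 0.00482;  (1·δI/I)² = (1×0.0328)² = 0.00108
δP/P = √(0.00590) = 0.0768
P = 531 W, so δP = 0.0768 × 531 = 40.8 W.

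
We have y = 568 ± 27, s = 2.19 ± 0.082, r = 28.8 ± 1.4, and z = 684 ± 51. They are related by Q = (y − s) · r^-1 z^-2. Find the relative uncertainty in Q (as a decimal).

Let u = y − s = 566. δu = √(δy² + δs²) = √(729 + 0.00672) = 27.0, so δu/u = 0.0477.
Q is then a monomial in u, r, z:
δQ/Q = √((δu/u)² + (-1·δr/r)² + (-2·δz/z)²) = √(0.00228 + 0.00236 + 0.0222) = 0.164

0.164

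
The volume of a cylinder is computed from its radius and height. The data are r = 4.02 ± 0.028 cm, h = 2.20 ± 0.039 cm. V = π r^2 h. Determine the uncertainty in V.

Products/powers → add relative errors in quadrature, weighted by exponent:
  (2·δr/r)² = (2×0.00697)² = 0.000194;  (1·δh/h)² = (1×0.0177)² = 0.000314
δV/V = √(0.000508) = 0.0225
V = 112 cm^3, so δV = 0.0225 × 112 = 2.52 cm^3.

2.52 cm^3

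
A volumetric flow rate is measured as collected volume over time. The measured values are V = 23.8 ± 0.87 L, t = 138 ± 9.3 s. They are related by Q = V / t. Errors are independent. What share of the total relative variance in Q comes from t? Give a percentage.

(δQ/Q)² = (1·δV/V)² + (-1·δt/t)²
  V term: (1×0.0366)² = 0.00134
  t term: (-1×0.0674)² = 0.00454
Total = 0.00588. Share from t = 0.00454/0.00588 = 0.773.

77.3%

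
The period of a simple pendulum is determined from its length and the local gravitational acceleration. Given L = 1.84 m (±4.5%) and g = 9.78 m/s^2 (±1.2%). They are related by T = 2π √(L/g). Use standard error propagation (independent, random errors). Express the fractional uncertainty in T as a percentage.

2.33%

Since T is a product/quotient, work with relative uncertainties:
  (½·δL/L)² = (0.5×0.0450)² = 0.000506;  (−½·δg/g)² = (-0.5×0.0120)² = 3.6e-05
δT/T = √(0.000542) = 0.0233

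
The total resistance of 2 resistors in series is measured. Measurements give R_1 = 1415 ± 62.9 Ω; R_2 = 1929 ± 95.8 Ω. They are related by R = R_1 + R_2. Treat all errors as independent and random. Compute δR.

For a sum/difference, combine absolute errors in quadrature:
  (δR_1)² = 3960;  (δR_2)² = 9180
δR = √(13100) = 115 Ω

115 Ω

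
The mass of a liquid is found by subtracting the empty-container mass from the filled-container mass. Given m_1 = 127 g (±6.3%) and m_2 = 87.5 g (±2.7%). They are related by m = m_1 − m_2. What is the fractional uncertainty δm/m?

0.211

Each term contributes (cᵢ δxᵢ)² to (δm)²:
  (δm_1)² = 64.0;  (δm_2)² = 5.58
δm = √(69.6) = 8.34 g
m = 39.5 g, so δm/m = 8.34/39.5 = 0.211.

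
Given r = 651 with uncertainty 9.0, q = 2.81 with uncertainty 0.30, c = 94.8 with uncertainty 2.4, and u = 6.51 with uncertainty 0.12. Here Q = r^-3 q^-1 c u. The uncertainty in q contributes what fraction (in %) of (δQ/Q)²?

(δQ/Q)² = (-3·δr/r)² + (-1·δq/q)² + (1·δc/c)² + (1·δu/u)²
  r term: (-3×0.0138)² = 0.00172
  q term: (-1×0.107)² = 0.0114
  c term: (1×0.0253)² = 0.000641
  u term: (1×0.0184)² = 0.000340
Total = 0.0141. Share from q = 0.0114/0.0141 = 0.808.

80.8%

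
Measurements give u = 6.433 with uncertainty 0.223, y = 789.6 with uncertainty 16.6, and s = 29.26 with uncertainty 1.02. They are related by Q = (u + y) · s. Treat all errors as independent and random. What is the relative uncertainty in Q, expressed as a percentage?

4.06%

Let w = u + y = 796.0. δw = √(δu² + δy²) = √(0.0497 + 276) = 16.6, so δw/w = 0.0209.
Q is then a monomial in w, s:
δQ/Q = √((δw/w)² + (1·δs/s)²) = √(0.000435 + 0.00122) = 0.0406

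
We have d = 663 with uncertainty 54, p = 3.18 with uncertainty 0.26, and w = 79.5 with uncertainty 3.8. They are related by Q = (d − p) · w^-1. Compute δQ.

Let u = d − p = 660. δu = √(δd² + δp²) = √(2920 + 0.0676) = 54.0, so δu/u = 0.0818.
Q is then a monomial in u, w:
δQ/Q = √((δu/u)² + (-1·δw/w)²) = √(0.00670 + 0.00228) = 0.0948
Q = 8.30, so δQ = 0.0948 × 8.30 = 0.787.

0.787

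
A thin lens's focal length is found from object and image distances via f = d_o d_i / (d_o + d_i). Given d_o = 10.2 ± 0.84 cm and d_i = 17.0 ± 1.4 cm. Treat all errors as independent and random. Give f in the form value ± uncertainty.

6.37 ± 0.383 cm

∂f/∂d_o = (d_i/(d_o+d_i))² = 0.391;  ∂f/∂d_i = (d_o/(d_o+d_i))² = 0.141
δf = √((∂f/∂d_o · δd_o)² + (∂f/∂d_i · δd_i)²) = √(0.108 + 0.0388) = 0.383 cm
f = 6.37 cm.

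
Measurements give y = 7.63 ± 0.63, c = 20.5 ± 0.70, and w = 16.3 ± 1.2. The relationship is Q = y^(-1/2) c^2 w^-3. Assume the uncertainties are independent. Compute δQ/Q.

0.235

For a monomial Q ∝ y^(-1/2), c^2, w^-3, fractional errors add in quadrature:
  (−½·δy/y)² = (-0.5×0.0826)² = 0.00170;  (2·δc/c)² = (2×0.0341)² = 0.00466;  (-3·δw/w)² = (-3×0.0736)² = 0.0488
δQ/Q = √(0.0551) = 0.235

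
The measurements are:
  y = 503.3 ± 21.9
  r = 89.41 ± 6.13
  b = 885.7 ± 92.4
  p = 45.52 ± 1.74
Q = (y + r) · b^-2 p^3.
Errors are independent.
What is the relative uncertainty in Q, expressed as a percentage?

Let u = y + r = 592.7. δu = √(δy² + δr²) = √(480 + 37.6) = 22.7, so δu/u = 0.0384.
Q is then a monomial in u, b, p:
δQ/Q = √((δu/u)² + (-2·δb/b)² + (3·δp/p)²) = √(0.00147 + 0.0435 + 0.0132) = 0.241

24.1%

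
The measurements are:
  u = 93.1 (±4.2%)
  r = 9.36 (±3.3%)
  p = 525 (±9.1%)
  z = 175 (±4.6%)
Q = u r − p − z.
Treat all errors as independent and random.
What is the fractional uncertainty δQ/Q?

0.392

Let w = u·r = 871. δw/w = √((1·δu/u)² + (1·δr/r)²) = √(0.00176 + 0.00109) = 0.0534, so δw = 46.5.
Q = w − p − z: δQ = √(δw² + δp² + δz²) = √(2170 + 2280 + 64.8) = 67.2
Q = 171, so δQ/Q = 67.2/171 = 0.392.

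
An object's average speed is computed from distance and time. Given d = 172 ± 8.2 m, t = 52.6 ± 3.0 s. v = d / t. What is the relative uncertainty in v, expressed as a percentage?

Products/powers → add relative errors in quadrature, weighted by exponent:
  (1·δd/d)² = (1×0.0477)² = 0.00227;  (-1·δt/t)² = (-1×0.0570)² = 0.00325
δv/v = √(0.00553) = 0.0743

7.43%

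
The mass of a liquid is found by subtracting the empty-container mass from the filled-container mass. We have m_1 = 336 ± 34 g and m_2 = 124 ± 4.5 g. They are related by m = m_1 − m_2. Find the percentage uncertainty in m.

16.2%

Each term contributes (cᵢ δxᵢ)² to (δm)²:
  (δm_1)² = 1160;  (δm_2)² = 20.2
δm = √(1180) = 34.3 g
m = 212 g, so δm/m = 34.3/212 = 0.162.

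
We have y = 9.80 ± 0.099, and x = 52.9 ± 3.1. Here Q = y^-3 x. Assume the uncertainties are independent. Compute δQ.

0.00371

Each factor contributes (exponent × relative error)² to (δQ/Q)²:
  (-3·δy/y)² = (-3×0.0101)² = 0.000918;  (1·δx/x)² = (1×0.0586)² = 0.00343
δQ/Q = √(0.00435) = 0.0660
Q = 0.0562, so δQ = 0.0660 × 0.0562 = 0.00371.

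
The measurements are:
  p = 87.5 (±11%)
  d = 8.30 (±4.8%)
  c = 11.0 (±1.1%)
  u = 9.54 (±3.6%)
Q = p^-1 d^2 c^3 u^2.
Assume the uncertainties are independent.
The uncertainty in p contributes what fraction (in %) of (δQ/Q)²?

43.9%

(δQ/Q)² = (-1·δp/p)² + (2·δd/d)² + (3·δc/c)² + (2·δu/u)²
  p term: (-1×0.110)² = 0.0121
  d term: (2×0.0480)² = 0.00922
  c term: (3×0.0110)² = 0.00109
  u term: (2×0.0360)² = 0.00518
Total = 0.0276. Share from p = 0.0121/0.0276 = 0.439.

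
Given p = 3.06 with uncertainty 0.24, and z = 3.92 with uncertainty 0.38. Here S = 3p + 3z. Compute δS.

Sums and differences: (δS)² = Σ (cᵢ δxᵢ)².
  (3·δp)² = 0.518;  (3·δz)² = 1.30
δS = √(1.82) = 1.35

1.35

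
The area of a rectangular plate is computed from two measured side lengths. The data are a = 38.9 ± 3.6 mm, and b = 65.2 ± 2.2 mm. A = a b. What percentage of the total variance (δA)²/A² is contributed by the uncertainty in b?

11.7%

(δA/A)² = (1·δa/a)² + (1·δb/b)²
  a term: (1×0.0925)² = 0.00856
  b term: (1×0.0337)² = 0.00114
Total = 0.00970. Share from b = 0.00114/0.00970 = 0.117.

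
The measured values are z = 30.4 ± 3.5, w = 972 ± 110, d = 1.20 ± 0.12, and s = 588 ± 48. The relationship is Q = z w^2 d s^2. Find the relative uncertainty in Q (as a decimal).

0.318

Q is a product of powers, so relative uncertainties combine in quadrature:
  (1·δz/z)² = (1×0.115)² = 0.0133;  (2·δw/w)² = (2×0.113)² = 0.0512;  (1·δd/d)² = (1×0.100)² = 0.0100;  (2·δs/s)² = (2×0.0816)² = 0.0267
δQ/Q = √(0.101) = 0.318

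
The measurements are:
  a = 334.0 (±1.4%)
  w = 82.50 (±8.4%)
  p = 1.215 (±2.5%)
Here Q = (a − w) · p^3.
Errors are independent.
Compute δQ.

Let u = a − w = 251.5. δu = √(δa² + δw²) = √(21.9 + 48.0) = 8.36, so δu/u = 0.0332.
Q is then a monomial in u, p:
δQ/Q = √((δu/u)² + (3·δp/p)²) = √(0.00110 + 0.00563) = 0.0820
Q = 451.1, so δQ = 0.0820 × 451.1 = 37.0.

37.0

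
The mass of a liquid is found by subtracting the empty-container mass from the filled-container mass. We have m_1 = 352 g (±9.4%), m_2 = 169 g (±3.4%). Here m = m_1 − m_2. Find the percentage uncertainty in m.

m is a linear combination, so absolute uncertainties add in quadrature:
  (δm_1)² = 1090;  (δm_2)² = 33.0
δm = √(1130) = 33.6 g
m = 183 g, so δm/m = 33.6/183 = 0.184.

18.4%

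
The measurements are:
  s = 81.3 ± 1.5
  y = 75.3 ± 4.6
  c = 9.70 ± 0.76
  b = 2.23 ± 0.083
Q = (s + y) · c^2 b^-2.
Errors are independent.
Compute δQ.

Let u = s + y = 157. δu = √(δs² + δy²) = √(2.25 + 21.2) = 4.84, so δu/u = 0.0309.
Q is then a monomial in u, c, b:
δQ/Q = √((δu/u)² + (2·δc/c)² + (-2·δb/b)²) = √(0.000955 + 0.0246 + 0.00554) = 0.176
Q = 2960, so δQ = 0.176 × 2960 = 522.

522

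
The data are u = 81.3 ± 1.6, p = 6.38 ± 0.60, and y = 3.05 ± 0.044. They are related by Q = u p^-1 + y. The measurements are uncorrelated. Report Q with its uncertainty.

15.8 ± 1.23

Let w = u·p^-1 = 12.7. δw/w = √((1·δu/u)² + (-1·δp/p)²) = √(0.000387 + 0.00884) = 0.0961, so δw = 1.22.
Q = w + y: δQ = √(δw² + δy²) = √(1.50 + 0.00194) = 1.23
Q = 15.8.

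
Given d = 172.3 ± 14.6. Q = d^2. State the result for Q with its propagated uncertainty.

29690 ± 5030

Since Q is a product/quotient, work with relative uncertainties:
  (2·δd/d)² = (2×0.0847)² = 0.0287
δQ/Q = √(0.0287) = 0.169
Q = 29690, so δQ = 0.169 × 29690 = 5030.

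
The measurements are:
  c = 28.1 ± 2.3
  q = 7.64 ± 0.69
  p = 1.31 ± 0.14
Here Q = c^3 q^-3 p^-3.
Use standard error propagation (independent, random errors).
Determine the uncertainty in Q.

10.8

Products/powers → add relative errors in quadrature, weighted by exponent:
  (3·δc/c)² = (3×0.0819)² = 0.0603;  (-3·δq/q)² = (-3×0.0903)² = 0.0734;  (-3·δp/p)² = (-3×0.107)² = 0.103
δQ/Q = √(0.236) = 0.486
Q = 22.1, so δQ = 0.486 × 22.1 = 10.8.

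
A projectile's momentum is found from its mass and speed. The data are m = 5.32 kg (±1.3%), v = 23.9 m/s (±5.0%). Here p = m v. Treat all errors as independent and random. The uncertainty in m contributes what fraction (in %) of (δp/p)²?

(δp/p)² = (1·δm/m)² + (1·δv/v)²
  m term: (1×0.0130)² = 0.000169
  v term: (1×0.0500)² = 0.00250
Total = 0.00267. Share from m = 0.000169/0.00267 = 0.0633.

6.33%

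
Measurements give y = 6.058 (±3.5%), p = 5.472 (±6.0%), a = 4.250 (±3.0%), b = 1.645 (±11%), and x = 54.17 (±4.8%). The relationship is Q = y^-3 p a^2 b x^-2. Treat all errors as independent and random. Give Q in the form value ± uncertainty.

(2.492 ± 0.496) × 10^-4

Products/powers → add relative errors in quadrature, weighted by exponent:
  (-3·δy/y)² = (-3×0.0350)² = 0.0110;  (1·δp/p)² = (1×0.0600)² = 0.00360;  (2·δa/a)² = (2×0.0300)² = 0.00360;  (1·δb/b)² = (1×0.110)² = 0.0121;  (-2·δx/x)² = (-2×0.0480)² = 0.00922
δQ/Q = √(0.0395) = 0.199
Q = 0.0002492, so δQ = 0.199 × 0.0002492 = 4.96e-05.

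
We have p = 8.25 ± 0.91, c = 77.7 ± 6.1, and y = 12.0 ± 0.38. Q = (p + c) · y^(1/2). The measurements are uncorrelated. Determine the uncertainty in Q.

21.9

Let u = p + c = 86.0. δu = √(δp² + δc²) = √(0.828 + 37.2) = 6.17, so δu/u = 0.0718.
Q is then a monomial in u, y:
δQ/Q = √((δu/u)² + (½·δy/y)²) = √(0.00515 + 0.000251) = 0.0735
Q = 298, so δQ = 0.0735 × 298 = 21.9.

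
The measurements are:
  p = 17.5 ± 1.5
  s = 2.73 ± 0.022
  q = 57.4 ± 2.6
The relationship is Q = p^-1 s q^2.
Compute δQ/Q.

0.125

Relative error in a monomial: (δQ/Q)² = Σ (nᵢ · δxᵢ/xᵢ)².
  (-1·δp/p)² = (-1×0.0857)² = 0.00735;  (1·δs/s)² = (1×0.00806)² = 6.49e-05;  (2·δq/q)² = (2×0.0453)² = 0.00821
δQ/Q = √(0.0156) = 0.125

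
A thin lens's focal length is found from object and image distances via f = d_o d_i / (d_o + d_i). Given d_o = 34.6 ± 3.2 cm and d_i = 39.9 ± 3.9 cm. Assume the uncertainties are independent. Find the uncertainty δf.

∂f/∂d_o = (d_i/(d_o+d_i))² = 0.287;  ∂f/∂d_i = (d_o/(d_o+d_i))² = 0.216
δf = √((∂f/∂d_o · δd_o)² + (∂f/∂d_i · δd_i)²) = √(0.842 + 0.708) = 1.25 cm

1.25 cm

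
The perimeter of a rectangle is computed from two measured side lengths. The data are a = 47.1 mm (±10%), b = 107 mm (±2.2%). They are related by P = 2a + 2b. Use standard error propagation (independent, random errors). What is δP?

10.5 mm

P is a linear combination, so absolute uncertainties add in quadrature:
  (2·δa)² = 88.7;  (2·δb)² = 22.2
δP = √(111) = 10.5 mm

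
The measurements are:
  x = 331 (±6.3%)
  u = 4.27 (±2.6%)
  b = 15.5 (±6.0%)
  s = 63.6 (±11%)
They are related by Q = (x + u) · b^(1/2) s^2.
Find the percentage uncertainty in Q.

Let w = x + u = 335. δw = √(δx² + δu²) = √(435 + 0.0123) = 20.9, so δw/w = 0.0622.
Q is then a monomial in w, b, s:
δQ/Q = √((δw/w)² + (½·δb/b)² + (2·δs/s)²) = √(0.00387 + 0.000900 + 0.0484) = 0.231

23.1%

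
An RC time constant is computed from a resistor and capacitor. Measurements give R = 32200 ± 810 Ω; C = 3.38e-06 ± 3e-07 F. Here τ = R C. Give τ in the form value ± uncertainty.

0.109 ± 0.0100 s

Since τ is a product/quotient, work with relative uncertainties:
  (1·δR/R)² = (1×0.0252)² = 0.000633;  (1·δC/C)² = (1×0.0888)² = 0.00788
δτ/τ = √(0.00851) = 0.0923
τ = 0.109 s, so δτ = 0.0923 × 0.109 = 0.0100 s.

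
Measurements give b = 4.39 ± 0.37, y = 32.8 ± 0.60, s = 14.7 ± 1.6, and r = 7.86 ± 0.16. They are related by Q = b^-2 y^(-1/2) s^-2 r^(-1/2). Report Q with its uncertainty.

Q is a product of powers, so relative uncertainties combine in quadrature:
  (-2·δb/b)² = (-2×0.0843)² = 0.0284;  (−½·δy/y)² = (-0.5×0.0183)² = 8.37e-05;  (-2·δs/s)² = (-2×0.109)² = 0.0474;  (−½·δr/r)² = (-0.5×0.0204)² = 0.000104
δQ/Q = √(0.0760) = 0.276
Q = 1.5e-05, so δQ = 0.276 × 1.5e-05 = 4.12e-06.

(1.50 ± 0.412) × 10^-5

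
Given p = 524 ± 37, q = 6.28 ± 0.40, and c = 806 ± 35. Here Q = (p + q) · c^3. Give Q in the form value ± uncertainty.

(2.78 ± 0.410) × 10^11

Let u = p + q = 530. δu = √(δp² + δq²) = √(1370 + 0.160) = 37.0, so δu/u = 0.0698.
Q is then a monomial in u, c:
δQ/Q = √((δu/u)² + (3·δc/c)²) = √(0.00487 + 0.0170) = 0.148
Q = 2.78e+11, so δQ = 0.148 × 2.78e+11 = 4.1e+10.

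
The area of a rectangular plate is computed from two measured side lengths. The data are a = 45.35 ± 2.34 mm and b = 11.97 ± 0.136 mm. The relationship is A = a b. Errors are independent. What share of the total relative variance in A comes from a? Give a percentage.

(δA/A)² = (1·δa/a)² + (1·δb/b)²
  a term: (1×0.0516)² = 0.00266
  b term: (1×0.0114)² = 0.000129
Total = 0.00279. Share from a = 0.00266/0.00279 = 0.954.

95.4%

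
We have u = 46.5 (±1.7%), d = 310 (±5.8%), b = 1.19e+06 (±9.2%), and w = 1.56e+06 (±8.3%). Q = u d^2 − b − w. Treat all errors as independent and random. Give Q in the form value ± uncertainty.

(1.72 ± 0.551) × 10^6

Let p = u·d^2 = 4.47e+06. δp/p = √((1·δu/u)² + (2·δd/d)²) = √(0.000289 + 0.0135) = 0.117, so δp = 5.24e+05.
Q = p − b − w: δQ = √(δp² + δb² + δw²) = √(2.74e+11 + 1.2e+10 + 1.68e+10) = 5.51e+05
Q = 1.72e+06.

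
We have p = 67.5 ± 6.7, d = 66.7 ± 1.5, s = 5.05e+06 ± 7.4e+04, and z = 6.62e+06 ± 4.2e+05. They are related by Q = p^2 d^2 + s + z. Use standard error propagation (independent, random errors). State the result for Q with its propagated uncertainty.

Let w = p^2·d^2 = 2.03e+07. δw/w = √((2·δp/p)² + (2·δd/d)²) = √(0.0394 + 0.00202) = 0.204, so δw = 4.13e+06.
Q = w + s + z: δQ = √(δw² + δs² + δz²) = √(1.7e+13 + 5.48e+09 + 1.76e+11) = 4.15e+06
Q = 3.19e+07.

(3.19 ± 0.415) × 10^7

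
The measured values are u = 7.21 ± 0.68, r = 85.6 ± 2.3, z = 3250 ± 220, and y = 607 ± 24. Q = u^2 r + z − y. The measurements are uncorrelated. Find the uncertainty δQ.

876

Let p = u^2·r = 4450. δp/p = √((2·δu/u)² + (1·δr/r)²) = √(0.0356 + 0.000722) = 0.191, so δp = 848.
Q = p + z − y: δQ = √(δp² + δz² + δy²) = √(7.19e+05 + 48400 + 576) = 876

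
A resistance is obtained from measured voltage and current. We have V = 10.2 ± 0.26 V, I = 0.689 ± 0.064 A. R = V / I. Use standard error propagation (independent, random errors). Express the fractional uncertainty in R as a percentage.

9.63%

R is a product of powers, so relative uncertainties combine in quadrature:
  (1·δV/V)² = (1×0.0255)² = 0.000650;  (-1·δI/I)² = (-1×0.0929)² = 0.00863
δR/R = √(0.00928) = 0.0963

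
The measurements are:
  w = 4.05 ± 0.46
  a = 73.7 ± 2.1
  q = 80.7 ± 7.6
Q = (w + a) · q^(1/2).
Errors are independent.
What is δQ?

38.1

Let u = w + a = 77.8. δu = √(δw² + δa²) = √(0.212 + 4.41) = 2.15, so δu/u = 0.0277.
Q is then a monomial in u, q:
δQ/Q = √((δu/u)² + (½·δq/q)²) = √(0.000765 + 0.00222) = 0.0546
Q = 698, so δQ = 0.0546 × 698 = 38.1.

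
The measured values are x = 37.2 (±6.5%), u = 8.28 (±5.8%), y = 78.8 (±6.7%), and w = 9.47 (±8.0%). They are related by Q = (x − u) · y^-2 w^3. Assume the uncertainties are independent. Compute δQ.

Let h = x − u = 28.9. δh = √(δx² + δu²) = √(5.85 + 0.231) = 2.47, so δh/h = 0.0852.
Q is then a monomial in h, y, w:
δQ/Q = √((δh/h)² + (-2·δy/y)² + (3·δw/w)²) = √(0.00727 + 0.0180 + 0.0576) = 0.288
Q = 3.96, so δQ = 0.288 × 3.96 = 1.14.

1.14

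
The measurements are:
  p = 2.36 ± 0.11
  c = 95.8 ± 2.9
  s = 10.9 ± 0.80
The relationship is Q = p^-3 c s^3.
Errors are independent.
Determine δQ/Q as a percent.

26.3%

Each factor contributes (exponent × relative error)² to (δQ/Q)²:
  (-3·δp/p)² = (-3×0.0466)² = 0.0196;  (1·δc/c)² = (1×0.0303)² = 0.000916;  (3·δs/s)² = (3×0.0734)² = 0.0485
δQ/Q = √(0.0689) = 0.263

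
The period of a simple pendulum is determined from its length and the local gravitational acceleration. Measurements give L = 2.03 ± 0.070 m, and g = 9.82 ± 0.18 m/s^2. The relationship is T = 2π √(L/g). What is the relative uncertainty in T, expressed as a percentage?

For a monomial T ∝ L^(1/2), g^(-1/2), fractional errors add in quadrature:
  (½·δL/L)² = (0.5×0.0345)² = 0.000297;  (−½·δg/g)² = (-0.5×0.0183)² = 8.4e-05
δT/T = √(0.000381) = 0.0195

1.95%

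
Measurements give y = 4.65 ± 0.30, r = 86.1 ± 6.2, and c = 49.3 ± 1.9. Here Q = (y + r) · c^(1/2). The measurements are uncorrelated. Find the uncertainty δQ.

45.3

Let u = y + r = 90.8. δu = √(δy² + δr²) = √(0.0900 + 38.4) = 6.21, so δu/u = 0.0684.
Q is then a monomial in u, c:
δQ/Q = √((δu/u)² + (½·δc/c)²) = √(0.00468 + 0.000371) = 0.0711
Q = 637, so δQ = 0.0711 × 637 = 45.3.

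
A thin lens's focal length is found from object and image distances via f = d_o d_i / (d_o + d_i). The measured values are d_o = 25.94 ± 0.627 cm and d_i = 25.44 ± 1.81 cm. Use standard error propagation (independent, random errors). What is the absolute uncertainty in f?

∂f/∂d_o = (d_i/(d_o+d_i))² = 0.245;  ∂f/∂d_i = (d_o/(d_o+d_i))² = 0.255
δf = √((∂f/∂d_o · δd_o)² + (∂f/∂d_i · δd_i)²) = √(0.0236 + 0.213) = 0.486 cm

0.486 cm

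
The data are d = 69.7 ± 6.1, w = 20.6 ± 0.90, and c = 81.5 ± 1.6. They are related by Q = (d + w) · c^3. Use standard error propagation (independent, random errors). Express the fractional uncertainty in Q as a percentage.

Let u = d + w = 90.3. δu = √(δd² + δw²) = √(37.2 + 0.810) = 6.17, so δu/u = 0.0683.
Q is then a monomial in u, c:
δQ/Q = √((δu/u)² + (3·δc/c)²) = √(0.00466 + 0.00347) = 0.0902

9.02%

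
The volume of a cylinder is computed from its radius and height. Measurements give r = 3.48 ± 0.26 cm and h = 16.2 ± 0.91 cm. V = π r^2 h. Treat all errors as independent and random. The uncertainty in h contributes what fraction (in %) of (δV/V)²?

(δV/V)² = (2·δr/r)² + (1·δh/h)²
  r term: (2×0.0747)² = 0.0223
  h term: (1×0.0562)² = 0.00316
Total = 0.0255. Share from h = 0.00316/0.0255 = 0.124.

12.4%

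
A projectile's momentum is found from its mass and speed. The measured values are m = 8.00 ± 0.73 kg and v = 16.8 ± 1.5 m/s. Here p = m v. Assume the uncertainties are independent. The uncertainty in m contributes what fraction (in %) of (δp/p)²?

(δp/p)² = (1·δm/m)² + (1·δv/v)²
  m term: (1×0.0912)² = 0.00833
  v term: (1×0.0893)² = 0.00797
Total = 0.0163. Share from m = 0.00833/0.0163 = 0.511.

51.1%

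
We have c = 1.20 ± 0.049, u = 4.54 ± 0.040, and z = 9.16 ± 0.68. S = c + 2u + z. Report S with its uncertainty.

Absolute uncertainties add in quadrature for a linear combination:
  (δc)² = 0.00240;  (2·δu)² = 0.00640;  (δz)² = 0.462
δS = √(0.471) = 0.686
S = 19.4.

19.4 ± 0.686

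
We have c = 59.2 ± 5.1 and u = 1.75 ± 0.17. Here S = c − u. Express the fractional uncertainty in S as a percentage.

8.88%

S is a linear combination, so absolute uncertainties add in quadrature:
  (δc)² = 26.0;  (δu)² = 0.0289
δS = √(26.0) = 5.10
S = 57.5, so δS/S = 5.10/57.5 = 0.0888.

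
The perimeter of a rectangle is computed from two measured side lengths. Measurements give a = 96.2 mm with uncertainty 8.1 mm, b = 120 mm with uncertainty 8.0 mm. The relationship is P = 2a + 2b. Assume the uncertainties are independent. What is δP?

For a sum/difference, combine absolute errors in quadrature:
  (2·δa)² = 262;  (2·δb)² = 256
δP = √(518) = 22.8 mm

22.8 mm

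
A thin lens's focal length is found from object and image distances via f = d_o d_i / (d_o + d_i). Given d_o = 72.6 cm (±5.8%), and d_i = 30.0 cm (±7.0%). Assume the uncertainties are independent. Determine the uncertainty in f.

1.11 cm

∂f/∂d_o = (d_i/(d_o+d_i))² = 0.0855;  ∂f/∂d_i = (d_o/(d_o+d_i))² = 0.501
δf = √((∂f/∂d_o · δd_o)² + (∂f/∂d_i · δd_i)²) = √(0.130 + 1.11) = 1.11 cm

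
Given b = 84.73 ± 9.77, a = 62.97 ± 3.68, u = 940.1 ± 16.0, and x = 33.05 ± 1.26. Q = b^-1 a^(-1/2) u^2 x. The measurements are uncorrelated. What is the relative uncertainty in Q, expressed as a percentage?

Products/powers → add relative errors in quadrature, weighted by exponent:
  (-1·δb/b)² = (-1×0.115)² = 0.0133;  (−½·δa/a)² = (-0.5×0.0584)² = 0.000854;  (2·δu/u)² = (2×0.0170)² = 0.00116;  (1·δx/x)² = (1×0.0381)² = 0.00145
δQ/Q = √(0.0168) = 0.129

12.9%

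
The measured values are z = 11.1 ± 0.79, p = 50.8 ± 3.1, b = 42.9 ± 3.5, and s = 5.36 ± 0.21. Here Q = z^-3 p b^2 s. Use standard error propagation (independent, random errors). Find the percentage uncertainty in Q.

Relative error in a monomial: (δQ/Q)² = Σ (nᵢ · δxᵢ/xᵢ)².
  (-3·δz/z)² = (-3×0.0712)² = 0.0456;  (1·δp/p)² = (1×0.0610)² = 0.00372;  (2·δb/b)² = (2×0.0816)² = 0.0266;  (1·δs/s)² = (1×0.0392)² = 0.00154
δQ/Q = √(0.0775) = 0.278

27.8%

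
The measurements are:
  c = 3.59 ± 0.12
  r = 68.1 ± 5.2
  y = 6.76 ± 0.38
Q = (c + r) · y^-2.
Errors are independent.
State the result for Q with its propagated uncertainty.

Let u = c + r = 71.7. δu = √(δc² + δr²) = √(0.0144 + 27.0) = 5.20, so δu/u = 0.0726.
Q is then a monomial in u, y:
δQ/Q = √((δu/u)² + (-2·δy/y)²) = √(0.00526 + 0.0126) = 0.134
Q = 1.57, so δQ = 0.134 × 1.57 = 0.210.

1.57 ± 0.210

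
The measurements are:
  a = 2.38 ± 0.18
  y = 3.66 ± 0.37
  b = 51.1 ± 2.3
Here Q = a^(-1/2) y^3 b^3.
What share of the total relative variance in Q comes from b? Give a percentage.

16.3%

(δQ/Q)² = (−½·δa/a)² + (3·δy/y)² + (3·δb/b)²
  a term: (-0.5×0.0756)² = 0.00143
  y term: (3×0.101)² = 0.0920
  b term: (3×0.0450)² = 0.0182
Total = 0.112. Share from b = 0.0182/0.112 = 0.163.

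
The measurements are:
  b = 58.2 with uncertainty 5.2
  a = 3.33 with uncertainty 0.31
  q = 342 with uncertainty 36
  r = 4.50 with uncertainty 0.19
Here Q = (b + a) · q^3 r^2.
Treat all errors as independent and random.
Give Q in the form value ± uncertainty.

Let u = b + a = 61.5. δu = √(δb² + δa²) = √(27.0 + 0.0961) = 5.21, so δu/u = 0.0847.
Q is then a monomial in u, q, r:
δQ/Q = √((δu/u)² + (3·δq/q)² + (2·δr/r)²) = √(0.00717 + 0.0997 + 0.00713) = 0.338
Q = 4.98e+10, so δQ = 0.338 × 4.98e+10 = 1.68e+10.

(4.98 ± 1.68) × 10^10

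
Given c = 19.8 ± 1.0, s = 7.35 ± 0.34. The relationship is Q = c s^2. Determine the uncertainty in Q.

Products/powers → add relative errors in quadrature, weighted by exponent:
  (1·δc/c)² = (1×0.0505)² = 0.00255;  (2·δs/s)² = (2×0.0463)² = 0.00856
δQ/Q = √(0.0111) = 0.105
Q = 1070, so δQ = 0.105 × 1070 = 113.

113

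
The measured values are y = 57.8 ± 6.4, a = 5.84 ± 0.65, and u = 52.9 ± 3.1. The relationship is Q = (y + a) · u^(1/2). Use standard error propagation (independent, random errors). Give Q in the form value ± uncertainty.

463 ± 48.7

Let w = y + a = 63.6. δw = √(δy² + δa²) = √(41.0 + 0.423) = 6.43, so δw/w = 0.101.
Q is then a monomial in w, u:
δQ/Q = √((δw/w)² + (½·δu/u)²) = √(0.0102 + 0.000859) = 0.105
Q = 463, so δQ = 0.105 × 463 = 48.7.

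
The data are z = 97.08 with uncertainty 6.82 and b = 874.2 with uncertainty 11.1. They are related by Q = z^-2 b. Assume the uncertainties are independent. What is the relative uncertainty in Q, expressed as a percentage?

14.1%

Since Q is a product/quotient, work with relative uncertainties:
  (-2·δz/z)² = (-2×0.0703)² = 0.0197;  (1·δb/b)² = (1×0.0127)² = 0.000161
δQ/Q = √(0.0199) = 0.141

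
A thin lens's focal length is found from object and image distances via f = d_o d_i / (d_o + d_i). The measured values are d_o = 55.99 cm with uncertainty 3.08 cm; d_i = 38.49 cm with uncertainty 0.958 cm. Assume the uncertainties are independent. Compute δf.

∂f/∂d_o = (d_i/(d_o+d_i))² = 0.166;  ∂f/∂d_i = (d_o/(d_o+d_i))² = 0.351
δf = √((∂f/∂d_o · δd_o)² + (∂f/∂d_i · δd_i)²) = √(0.261 + 0.113) = 0.612 cm

0.612 cm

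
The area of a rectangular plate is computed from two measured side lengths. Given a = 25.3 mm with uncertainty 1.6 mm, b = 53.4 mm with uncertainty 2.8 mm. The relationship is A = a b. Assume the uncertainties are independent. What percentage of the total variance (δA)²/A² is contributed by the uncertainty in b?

(δA/A)² = (1·δa/a)² + (1·δb/b)²
  a term: (1×0.0632)² = 0.00400
  b term: (1×0.0524)² = 0.00275
Total = 0.00675. Share from b = 0.00275/0.00675 = 0.407.

40.7%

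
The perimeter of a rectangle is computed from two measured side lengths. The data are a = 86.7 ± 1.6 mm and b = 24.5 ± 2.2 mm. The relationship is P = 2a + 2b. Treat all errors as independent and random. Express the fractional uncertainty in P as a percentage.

2.45%

For a sum/difference, combine absolute errors in quadrature:
  (2·δa)² = 10.2;  (2·δb)² = 19.4
δP = √(29.6) = 5.44 mm
P = 222 mm, so δP/P = 5.44/222 = 0.0245.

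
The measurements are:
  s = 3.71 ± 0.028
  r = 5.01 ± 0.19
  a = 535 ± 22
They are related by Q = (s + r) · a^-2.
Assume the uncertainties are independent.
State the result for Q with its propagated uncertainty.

(3.05 ± 0.259) × 10^-5

Let u = s + r = 8.72. δu = √(δs² + δr²) = √(0.000784 + 0.0361) = 0.192, so δu/u = 0.0220.
Q is then a monomial in u, a:
δQ/Q = √((δu/u)² + (-2·δa/a)²) = √(0.000485 + 0.00676) = 0.0851
Q = 3.05e-05, so δQ = 0.0851 × 3.05e-05 = 2.59e-06.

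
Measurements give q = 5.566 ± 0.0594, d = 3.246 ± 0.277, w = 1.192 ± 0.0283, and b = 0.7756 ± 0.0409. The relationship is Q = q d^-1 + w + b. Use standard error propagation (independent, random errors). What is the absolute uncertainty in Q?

0.156

Let p = q·d^-1 = 1.715. δp/p = √((1·δq/q)² + (-1·δd/d)²) = √(0.000114 + 0.00728) = 0.0860, so δp = 0.147.
Q = p + w + b: δQ = √(δp² + δw² + δb²) = √(0.0217 + 0.000801 + 0.00167) = 0.156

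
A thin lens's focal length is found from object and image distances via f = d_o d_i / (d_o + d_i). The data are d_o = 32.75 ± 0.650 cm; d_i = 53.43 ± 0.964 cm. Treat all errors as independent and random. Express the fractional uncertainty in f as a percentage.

∂f/∂d_o = (d_i/(d_o+d_i))² = 0.384;  ∂f/∂d_i = (d_o/(d_o+d_i))² = 0.144
δf = √((∂f/∂d_o · δd_o)² + (∂f/∂d_i · δd_i)²) = √(0.0624 + 0.0194) = 0.286 cm
f = 20.30 cm, so δf/f = 0.286/20.30 = 0.0141.

1.41%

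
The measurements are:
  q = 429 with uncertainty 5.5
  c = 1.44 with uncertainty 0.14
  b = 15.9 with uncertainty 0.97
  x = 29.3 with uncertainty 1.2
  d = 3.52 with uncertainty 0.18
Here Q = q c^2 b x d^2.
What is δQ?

1.19e+06

Products/powers → add relative errors in quadrature, weighted by exponent:
  (1·δq/q)² = (1×0.0128)² = 0.000164;  (2·δc/c)² = (2×0.0972)² = 0.0378;  (1·δb/b)² = (1×0.0610)² = 0.00372;  (1·δx/x)² = (1×0.0410)² = 0.00168;  (2·δd/d)² = (2×0.0511)² = 0.0105
δQ/Q = √(0.0538) = 0.232
Q = 5.13e+06, so δQ = 0.232 × 5.13e+06 = 1.19e+06.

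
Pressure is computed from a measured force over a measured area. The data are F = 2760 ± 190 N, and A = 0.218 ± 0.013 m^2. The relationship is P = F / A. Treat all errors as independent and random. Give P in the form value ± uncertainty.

Relative error in a monomial: (δP/P)² = Σ (nᵢ · δxᵢ/xᵢ)².
  (1·δF/F)² = (1×0.0688)² = 0.00474;  (-1·δA/A)² = (-1×0.0596)² = 0.00356
δP/P = √(0.00830) = 0.0911
P = 12700 Pa, so δP = 0.0911 × 12700 = 1150 Pa.

12700 ± 1150 Pa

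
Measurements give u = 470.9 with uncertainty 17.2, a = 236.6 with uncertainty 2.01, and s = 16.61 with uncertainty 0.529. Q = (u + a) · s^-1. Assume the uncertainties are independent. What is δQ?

1.71

Let w = u + a = 707.5. δw = √(δu² + δa²) = √(296 + 4.04) = 17.3, so δw/w = 0.0245.
Q is then a monomial in w, s:
δQ/Q = √((δw/w)² + (-1·δs/s)²) = √(0.000599 + 0.00101) = 0.0402
Q = 42.59, so δQ = 0.0402 × 42.59 = 1.71.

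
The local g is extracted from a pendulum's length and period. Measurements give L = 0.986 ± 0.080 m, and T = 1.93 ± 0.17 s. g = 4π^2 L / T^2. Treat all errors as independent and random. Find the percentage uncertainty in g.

Since g is a product/quotient, work with relative uncertainties:
  (1·δL/L)² = (1×0.0811)² = 0.00658;  (-2·δT/T)² = (-2×0.0881)² = 0.0310
δg/g = √(0.0376) = 0.194

19.4%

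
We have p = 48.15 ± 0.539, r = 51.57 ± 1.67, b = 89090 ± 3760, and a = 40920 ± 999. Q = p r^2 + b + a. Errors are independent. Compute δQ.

Let w = p·r^2 = 128100. δw/w = √((1·δp/p)² + (2·δr/r)²) = √(0.000125 + 0.00419) = 0.0657, so δw = 8420.
Q = w + b + a: δQ = √(δw² + δb² + δa²) = √(7.08e+07 + 1.41e+07 + 9.98e+05) = 9270

9270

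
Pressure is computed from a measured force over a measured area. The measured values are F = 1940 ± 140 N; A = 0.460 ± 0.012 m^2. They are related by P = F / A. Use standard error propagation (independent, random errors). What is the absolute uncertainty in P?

324 Pa

For a monomial P ∝ F, A^-1, fractional errors add in quadrature:
  (1·δF/F)² = (1×0.0722)² = 0.00521;  (-1·δA/A)² = (-1×0.0261)² = 0.000681
δP/P = √(0.00589) = 0.0767
P = 4220 Pa, so δP = 0.0767 × 4220 = 324 Pa.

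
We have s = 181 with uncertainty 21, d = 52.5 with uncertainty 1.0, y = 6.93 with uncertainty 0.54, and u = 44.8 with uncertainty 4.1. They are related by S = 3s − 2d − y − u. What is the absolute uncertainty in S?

Sums and differences: (δS)² = Σ (cᵢ δxᵢ)².
  (3·δs)² = 3970;  (2·δd)² = 4.00;  (δy)² = 0.292;  (δu)² = 16.8
δS = √(3990) = 63.2

63.2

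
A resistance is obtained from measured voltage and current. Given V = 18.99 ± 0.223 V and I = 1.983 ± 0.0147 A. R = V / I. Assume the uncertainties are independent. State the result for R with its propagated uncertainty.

For a monomial R ∝ V, I^-1, fractional errors add in quadrature:
  (1·δV/V)² = (1×0.0117)² = 0.000138;  (-1·δI/I)² = (-1×0.00741)² = 5.5e-05
δR/R = √(0.000193) = 0.0139
R = 9.576 Ω, so δR = 0.0139 × 9.576 = 0.133 Ω.

9.576 ± 0.133 Ω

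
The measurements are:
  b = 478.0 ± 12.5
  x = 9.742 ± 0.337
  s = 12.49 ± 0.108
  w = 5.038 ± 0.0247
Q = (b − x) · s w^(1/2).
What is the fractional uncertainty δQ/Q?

Let u = b − x = 468.3. δu = √(δb² + δx²) = √(156 + 0.114) = 12.5, so δu/u = 0.0267.
Q is then a monomial in u, s, w:
δQ/Q = √((δu/u)² + (1·δs/s)² + (½·δw/w)²) = √(0.000713 + 7.48e-05 + 6.01e-06) = 0.0282

0.0282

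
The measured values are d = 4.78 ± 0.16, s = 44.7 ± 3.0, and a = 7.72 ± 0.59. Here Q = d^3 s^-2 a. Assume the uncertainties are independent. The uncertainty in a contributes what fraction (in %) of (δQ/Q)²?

17.2%

(δQ/Q)² = (3·δd/d)² + (-2·δs/s)² + (1·δa/a)²
  d term: (3×0.0335)² = 0.0101
  s term: (-2×0.0671)² = 0.0180
  a term: (1×0.0764)² = 0.00584
Total = 0.0339. Share from a = 0.00584/0.0339 = 0.172.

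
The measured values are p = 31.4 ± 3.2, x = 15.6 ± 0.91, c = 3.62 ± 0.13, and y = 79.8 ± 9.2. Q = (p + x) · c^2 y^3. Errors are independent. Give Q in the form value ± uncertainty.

Let u = p + x = 47.0. δu = √(δp² + δx²) = √(10.2 + 0.828) = 3.33, so δu/u = 0.0708.
Q is then a monomial in u, c, y:
δQ/Q = √((δu/u)² + (2·δc/c)² + (3·δy/y)²) = √(0.00501 + 0.00516 + 0.120) = 0.360
Q = 3.13e+08, so δQ = 0.360 × 3.13e+08 = 1.13e+08.

(3.13 ± 1.13) × 10^8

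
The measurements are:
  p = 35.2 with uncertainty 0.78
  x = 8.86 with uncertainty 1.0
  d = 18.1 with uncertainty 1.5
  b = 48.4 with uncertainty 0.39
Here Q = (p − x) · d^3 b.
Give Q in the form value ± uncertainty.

(7.56 ± 1.92) × 10^6

Let u = p − x = 26.3. δu = √(δp² + δx²) = √(0.608 + 1.00) = 1.27, so δu/u = 0.0481.
Q is then a monomial in u, d, b:
δQ/Q = √((δu/u)² + (3·δd/d)² + (1·δb/b)²) = √(0.00232 + 0.0618 + 6.49e-05) = 0.253
Q = 7.56e+06, so δQ = 0.253 × 7.56e+06 = 1.92e+06.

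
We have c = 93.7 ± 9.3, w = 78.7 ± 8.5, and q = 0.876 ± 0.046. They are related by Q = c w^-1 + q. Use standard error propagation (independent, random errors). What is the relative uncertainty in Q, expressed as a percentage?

Let p = c·w^-1 = 1.19. δp/p = √((1·δc/c)² + (-1·δw/w)²) = √(0.00985 + 0.0117) = 0.147, so δp = 0.175.
Q = p + q: δQ = √(δp² + δq²) = √(0.0305 + 0.00212) = 0.181
Q = 2.07, so δQ/Q = 0.181/2.07 = 0.0874.

8.74%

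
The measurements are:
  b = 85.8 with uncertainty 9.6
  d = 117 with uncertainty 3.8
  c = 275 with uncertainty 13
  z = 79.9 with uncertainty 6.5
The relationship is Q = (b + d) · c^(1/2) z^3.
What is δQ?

4.3e+08

Let u = b + d = 203. δu = √(δb² + δd²) = √(92.2 + 14.4) = 10.3, so δu/u = 0.0509.
Q is then a monomial in u, c, z:
δQ/Q = √((δu/u)² + (½·δc/c)² + (3·δz/z)²) = √(0.00259 + 0.000559 + 0.0596) = 0.250
Q = 1.72e+09, so δQ = 0.250 × 1.72e+09 = 4.3e+08.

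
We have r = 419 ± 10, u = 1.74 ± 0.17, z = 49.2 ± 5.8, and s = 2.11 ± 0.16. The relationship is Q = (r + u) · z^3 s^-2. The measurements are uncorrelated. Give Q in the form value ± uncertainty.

(1.13 ± 0.434) × 10^7

Let w = r + u = 421. δw = √(δr² + δu²) = √(100 + 0.0289) = 10.0, so δw/w = 0.0238.
Q is then a monomial in w, z, s:
δQ/Q = √((δw/w)² + (3·δz/z)² + (-2·δs/s)²) = √(0.000565 + 0.125 + 0.0230) = 0.386
Q = 1.13e+07, so δQ = 0.386 × 1.13e+07 = 4.34e+06.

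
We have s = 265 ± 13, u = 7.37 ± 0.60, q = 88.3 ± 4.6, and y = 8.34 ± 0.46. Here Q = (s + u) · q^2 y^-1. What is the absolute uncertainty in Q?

Let w = s + u = 272. δw = √(δs² + δu²) = √(169 + 0.360) = 13.0, so δw/w = 0.0478.
Q is then a monomial in w, q, y:
δQ/Q = √((δw/w)² + (2·δq/q)² + (-1·δy/y)²) = √(0.00228 + 0.0109 + 0.00304) = 0.127
Q = 2.55e+05, so δQ = 0.127 × 2.55e+05 = 32400.

32400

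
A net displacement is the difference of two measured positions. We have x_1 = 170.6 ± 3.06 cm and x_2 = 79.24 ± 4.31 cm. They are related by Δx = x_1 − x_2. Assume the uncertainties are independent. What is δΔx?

5.29 cm

Each term contributes (cᵢ δxᵢ)² to (δΔx)²:
  (δx_1)² = 9.36;  (δx_2)² = 18.6
δΔx = √(27.9) = 5.29 cm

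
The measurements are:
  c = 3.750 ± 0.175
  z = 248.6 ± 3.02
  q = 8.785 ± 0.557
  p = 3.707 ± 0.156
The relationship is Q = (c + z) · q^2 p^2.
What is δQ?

Let u = c + z = 252.3. δu = √(δc² + δz²) = √(0.0306 + 9.12) = 3.03, so δu/u = 0.0120.
Q is then a monomial in u, q, p:
δQ/Q = √((δu/u)² + (2·δq/q)² + (2·δp/p)²) = √(0.000144 + 0.0161 + 0.00708) = 0.153
Q = 267600, so δQ = 0.153 × 267600 = 40900.

40900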